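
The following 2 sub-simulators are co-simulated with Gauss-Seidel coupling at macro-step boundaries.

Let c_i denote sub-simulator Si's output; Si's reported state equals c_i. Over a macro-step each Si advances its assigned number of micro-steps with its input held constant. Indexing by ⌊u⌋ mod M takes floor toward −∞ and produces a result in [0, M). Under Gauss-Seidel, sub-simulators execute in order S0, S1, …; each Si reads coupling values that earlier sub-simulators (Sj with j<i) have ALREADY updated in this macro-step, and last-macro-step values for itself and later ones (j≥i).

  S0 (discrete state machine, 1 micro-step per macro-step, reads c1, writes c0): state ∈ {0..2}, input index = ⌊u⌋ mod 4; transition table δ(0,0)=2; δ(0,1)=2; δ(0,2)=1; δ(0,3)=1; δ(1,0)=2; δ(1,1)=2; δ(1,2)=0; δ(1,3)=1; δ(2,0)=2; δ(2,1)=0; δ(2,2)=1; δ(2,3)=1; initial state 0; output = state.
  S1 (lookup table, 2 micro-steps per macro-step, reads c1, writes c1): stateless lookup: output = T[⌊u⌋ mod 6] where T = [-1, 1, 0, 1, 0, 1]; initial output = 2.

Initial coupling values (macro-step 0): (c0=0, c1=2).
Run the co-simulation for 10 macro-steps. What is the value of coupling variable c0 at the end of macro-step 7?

macro 1: S0 reads c1=2 → after 1×micro: 1; S1 reads c1=2 → after 2×micro: 0 ⇒ (c0=1, c1=0)
macro 2: S0 reads c1=0 → after 1×micro: 2; S1 reads c1=0 → after 2×micro: -1 ⇒ (c0=2, c1=-1)
macro 3: S0 reads c1=-1 → after 1×micro: 1; S1 reads c1=-1 → after 2×micro: 1 ⇒ (c0=1, c1=1)
macro 4: S0 reads c1=1 → after 1×micro: 2; S1 reads c1=1 → after 2×micro: 1 ⇒ (c0=2, c1=1)
macro 5: S0 reads c1=1 → after 1×micro: 0; S1 reads c1=1 → after 2×micro: 1 ⇒ (c0=0, c1=1)
macro 6: S0 reads c1=1 → after 1×micro: 2; S1 reads c1=1 → after 2×micro: 1 ⇒ (c0=2, c1=1)
macro 7: S0 reads c1=1 → after 1×micro: 0; S1 reads c1=1 → after 2×micro: 1 ⇒ (c0=0, c1=1)
macro 8: S0 reads c1=1 → after 1×micro: 2; S1 reads c1=1 → after 2×micro: 1 ⇒ (c0=2, c1=1)
macro 9: S0 reads c1=1 → after 1×micro: 0; S1 reads c1=1 → after 2×micro: 1 ⇒ (c0=0, c1=1)
macro 10: S0 reads c1=1 → after 1×micro: 2; S1 reads c1=1 → after 2×micro: 1 ⇒ (c0=2, c1=1)

c0 at macro-step 7 = 0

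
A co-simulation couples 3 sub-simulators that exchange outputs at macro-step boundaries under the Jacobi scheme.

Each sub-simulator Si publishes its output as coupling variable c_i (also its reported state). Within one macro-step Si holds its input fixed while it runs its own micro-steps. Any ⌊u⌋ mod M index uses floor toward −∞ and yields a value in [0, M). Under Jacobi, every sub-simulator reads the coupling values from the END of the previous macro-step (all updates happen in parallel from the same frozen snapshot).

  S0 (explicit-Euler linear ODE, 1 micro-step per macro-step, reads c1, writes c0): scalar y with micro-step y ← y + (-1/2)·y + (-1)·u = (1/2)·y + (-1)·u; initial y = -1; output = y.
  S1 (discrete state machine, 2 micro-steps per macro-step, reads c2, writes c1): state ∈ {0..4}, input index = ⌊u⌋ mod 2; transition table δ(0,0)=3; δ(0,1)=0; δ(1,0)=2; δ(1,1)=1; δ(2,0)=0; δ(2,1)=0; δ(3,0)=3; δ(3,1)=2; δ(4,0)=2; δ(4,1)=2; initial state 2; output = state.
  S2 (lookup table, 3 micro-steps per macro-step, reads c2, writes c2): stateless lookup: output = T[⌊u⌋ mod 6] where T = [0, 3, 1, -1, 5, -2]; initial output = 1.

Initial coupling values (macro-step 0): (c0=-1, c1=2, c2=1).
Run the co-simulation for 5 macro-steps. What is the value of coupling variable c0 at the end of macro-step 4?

macro 1: S0 reads c1=2 → after 1×micro: -5/2; S1 reads c2=1 → after 2×micro: 0; S2 reads c2=1 → after 3×micro: 3 ⇒ (c0=-5/2, c1=0, c2=3)
macro 2: S0 reads c1=0 → after 1×micro: -5/4; S1 reads c2=3 → after 2×micro: 0; S2 reads c2=3 → after 3×micro: -1 ⇒ (c0=-5/4, c1=0, c2=-1)
macro 3: S0 reads c1=0 → after 1×micro: -5/8; S1 reads c2=-1 → after 2×micro: 0; S2 reads c2=-1 → after 3×micro: -2 ⇒ (c0=-5/8, c1=0, c2=-2)
macro 4: S0 reads c1=0 → after 1×micro: -5/16; S1 reads c2=-2 → after 2×micro: 3; S2 reads c2=-2 → after 3×micro: 5 ⇒ (c0=-5/16, c1=3, c2=5)
macro 5: S0 reads c1=3 → after 1×micro: -101/32; S1 reads c2=5 → after 2×micro: 0; S2 reads c2=5 → after 3×micro: -2 ⇒ (c0=-101/32, c1=0, c2=-2)

c0 at macro-step 4 = -5/16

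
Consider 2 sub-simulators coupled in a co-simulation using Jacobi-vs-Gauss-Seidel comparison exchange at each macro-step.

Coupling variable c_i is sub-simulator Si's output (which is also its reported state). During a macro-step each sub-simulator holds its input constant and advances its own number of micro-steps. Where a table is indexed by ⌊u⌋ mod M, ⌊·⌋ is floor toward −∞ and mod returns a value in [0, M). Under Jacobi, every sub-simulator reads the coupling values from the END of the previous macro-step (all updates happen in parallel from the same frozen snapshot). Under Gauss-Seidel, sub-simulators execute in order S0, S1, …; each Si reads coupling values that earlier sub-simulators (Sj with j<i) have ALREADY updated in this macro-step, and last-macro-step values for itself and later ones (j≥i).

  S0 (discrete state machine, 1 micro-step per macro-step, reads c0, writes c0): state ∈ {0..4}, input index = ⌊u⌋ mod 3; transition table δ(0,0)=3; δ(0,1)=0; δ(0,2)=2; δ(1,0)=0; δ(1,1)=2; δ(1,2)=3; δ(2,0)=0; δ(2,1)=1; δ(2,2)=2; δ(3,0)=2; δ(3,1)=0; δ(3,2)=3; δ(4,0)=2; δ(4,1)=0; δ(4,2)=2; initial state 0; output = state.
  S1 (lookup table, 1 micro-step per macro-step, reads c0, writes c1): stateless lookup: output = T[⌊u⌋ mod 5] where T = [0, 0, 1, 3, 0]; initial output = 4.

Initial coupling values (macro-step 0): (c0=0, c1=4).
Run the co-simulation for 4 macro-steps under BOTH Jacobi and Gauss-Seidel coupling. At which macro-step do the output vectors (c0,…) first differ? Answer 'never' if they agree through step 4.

first divergence at macro-step: 1

[Jacobi] macro 1: S0 reads c0=0 → after 1×micro: 3; S1 reads c0=0 → after 1×micro: 0 ⇒ (c0=3, c1=0)
[Jacobi] macro 2: S0 reads c0=3 → after 1×micro: 2; S1 reads c0=3 → after 1×micro: 3 ⇒ (c0=2, c1=3)
[Jacobi] macro 3: S0 reads c0=2 → after 1×micro: 2; S1 reads c0=2 → after 1×micro: 1 ⇒ (c0=2, c1=1)
[Jacobi] macro 4: S0 reads c0=2 → after 1×micro: 2; S1 reads c0=2 → after 1×micro: 1 ⇒ (c0=2, c1=1)
[Gauss-Seidel] macro 1: S0 reads c0=0 → after 1×micro: 3; S1 reads c0=3 → after 1×micro: 3 ⇒ (c0=3, c1=3)
[Gauss-Seidel] macro 2: S0 reads c0=3 → after 1×micro: 2; S1 reads c0=2 → after 1×micro: 1 ⇒ (c0=2, c1=1)
[Gauss-Seidel] macro 3: S0 reads c0=2 → after 1×micro: 2; S1 reads c0=2 → after 1×micro: 1 ⇒ (c0=2, c1=1)
[Gauss-Seidel] macro 4: S0 reads c0=2 → after 1×micro: 2; S1 reads c0=2 → after 1×micro: 1 ⇒ (c0=2, c1=1)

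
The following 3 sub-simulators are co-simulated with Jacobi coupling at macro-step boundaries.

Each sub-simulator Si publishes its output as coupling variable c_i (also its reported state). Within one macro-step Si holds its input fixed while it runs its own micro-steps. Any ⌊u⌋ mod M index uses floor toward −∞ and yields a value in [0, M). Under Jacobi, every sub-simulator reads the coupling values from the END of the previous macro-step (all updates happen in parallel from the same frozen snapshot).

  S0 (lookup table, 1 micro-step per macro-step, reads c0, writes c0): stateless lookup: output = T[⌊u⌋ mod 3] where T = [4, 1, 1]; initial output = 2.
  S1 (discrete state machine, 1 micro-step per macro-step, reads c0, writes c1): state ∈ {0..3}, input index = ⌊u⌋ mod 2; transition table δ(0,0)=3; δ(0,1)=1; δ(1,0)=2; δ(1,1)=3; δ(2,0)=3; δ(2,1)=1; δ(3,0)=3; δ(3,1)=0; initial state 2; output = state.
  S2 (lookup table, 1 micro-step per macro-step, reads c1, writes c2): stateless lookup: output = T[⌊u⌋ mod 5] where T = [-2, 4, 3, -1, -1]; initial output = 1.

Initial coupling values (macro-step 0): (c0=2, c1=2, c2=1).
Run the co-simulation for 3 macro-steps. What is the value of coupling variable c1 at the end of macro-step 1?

c1 at macro-step 1 = 3

macro 1: S0 reads c0=2 → after 1×micro: 1; S1 reads c0=2 → after 1×micro: 3; S2 reads c1=2 → after 1×micro: 3 ⇒ (c0=1, c1=3, c2=3)
macro 2: S0 reads c0=1 → after 1×micro: 1; S1 reads c0=1 → after 1×micro: 0; S2 reads c1=3 → after 1×micro: -1 ⇒ (c0=1, c1=0, c2=-1)
macro 3: S0 reads c0=1 → after 1×micro: 1; S1 reads c0=1 → after 1×micro: 1; S2 reads c1=0 → after 1×micro: -2 ⇒ (c0=1, c1=1, c2=-2)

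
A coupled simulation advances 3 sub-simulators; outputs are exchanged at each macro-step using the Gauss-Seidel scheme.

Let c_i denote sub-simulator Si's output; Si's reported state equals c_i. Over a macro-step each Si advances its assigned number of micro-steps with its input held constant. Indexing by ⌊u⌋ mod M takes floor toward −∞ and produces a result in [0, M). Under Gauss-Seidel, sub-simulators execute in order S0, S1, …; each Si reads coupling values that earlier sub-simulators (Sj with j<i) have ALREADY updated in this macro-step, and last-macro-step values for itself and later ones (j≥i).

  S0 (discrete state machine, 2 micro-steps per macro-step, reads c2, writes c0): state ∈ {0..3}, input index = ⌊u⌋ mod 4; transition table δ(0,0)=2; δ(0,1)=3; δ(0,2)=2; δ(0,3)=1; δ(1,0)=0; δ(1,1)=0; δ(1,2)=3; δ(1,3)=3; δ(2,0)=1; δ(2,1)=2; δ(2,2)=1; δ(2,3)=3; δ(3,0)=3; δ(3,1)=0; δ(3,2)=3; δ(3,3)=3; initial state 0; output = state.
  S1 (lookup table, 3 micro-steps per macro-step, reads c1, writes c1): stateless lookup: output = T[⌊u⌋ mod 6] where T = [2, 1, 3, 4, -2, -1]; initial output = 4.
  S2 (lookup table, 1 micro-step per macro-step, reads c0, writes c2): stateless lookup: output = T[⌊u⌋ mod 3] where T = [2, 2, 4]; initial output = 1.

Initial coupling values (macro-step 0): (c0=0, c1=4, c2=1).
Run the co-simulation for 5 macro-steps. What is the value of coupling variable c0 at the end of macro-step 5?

macro 1: S0 reads c2=1 → after 2×micro: 0; S1 reads c1=4 → after 3×micro: -2; S2 reads c0=0 → after 1×micro: 2 ⇒ (c0=0, c1=-2, c2=2)
macro 2: S0 reads c2=2 → after 2×micro: 1; S1 reads c1=-2 → after 3×micro: -2; S2 reads c0=1 → after 1×micro: 2 ⇒ (c0=1, c1=-2, c2=2)
macro 3: S0 reads c2=2 → after 2×micro: 3; S1 reads c1=-2 → after 3×micro: -2; S2 reads c0=3 → after 1×micro: 2 ⇒ (c0=3, c1=-2, c2=2)
macro 4: S0 reads c2=2 → after 2×micro: 3; S1 reads c1=-2 → after 3×micro: -2; S2 reads c0=3 → after 1×micro: 2 ⇒ (c0=3, c1=-2, c2=2)
macro 5: S0 reads c2=2 → after 2×micro: 3; S1 reads c1=-2 → after 3×micro: -2; S2 reads c0=3 → after 1×micro: 2 ⇒ (c0=3, c1=-2, c2=2)

c0 at macro-step 5 = 3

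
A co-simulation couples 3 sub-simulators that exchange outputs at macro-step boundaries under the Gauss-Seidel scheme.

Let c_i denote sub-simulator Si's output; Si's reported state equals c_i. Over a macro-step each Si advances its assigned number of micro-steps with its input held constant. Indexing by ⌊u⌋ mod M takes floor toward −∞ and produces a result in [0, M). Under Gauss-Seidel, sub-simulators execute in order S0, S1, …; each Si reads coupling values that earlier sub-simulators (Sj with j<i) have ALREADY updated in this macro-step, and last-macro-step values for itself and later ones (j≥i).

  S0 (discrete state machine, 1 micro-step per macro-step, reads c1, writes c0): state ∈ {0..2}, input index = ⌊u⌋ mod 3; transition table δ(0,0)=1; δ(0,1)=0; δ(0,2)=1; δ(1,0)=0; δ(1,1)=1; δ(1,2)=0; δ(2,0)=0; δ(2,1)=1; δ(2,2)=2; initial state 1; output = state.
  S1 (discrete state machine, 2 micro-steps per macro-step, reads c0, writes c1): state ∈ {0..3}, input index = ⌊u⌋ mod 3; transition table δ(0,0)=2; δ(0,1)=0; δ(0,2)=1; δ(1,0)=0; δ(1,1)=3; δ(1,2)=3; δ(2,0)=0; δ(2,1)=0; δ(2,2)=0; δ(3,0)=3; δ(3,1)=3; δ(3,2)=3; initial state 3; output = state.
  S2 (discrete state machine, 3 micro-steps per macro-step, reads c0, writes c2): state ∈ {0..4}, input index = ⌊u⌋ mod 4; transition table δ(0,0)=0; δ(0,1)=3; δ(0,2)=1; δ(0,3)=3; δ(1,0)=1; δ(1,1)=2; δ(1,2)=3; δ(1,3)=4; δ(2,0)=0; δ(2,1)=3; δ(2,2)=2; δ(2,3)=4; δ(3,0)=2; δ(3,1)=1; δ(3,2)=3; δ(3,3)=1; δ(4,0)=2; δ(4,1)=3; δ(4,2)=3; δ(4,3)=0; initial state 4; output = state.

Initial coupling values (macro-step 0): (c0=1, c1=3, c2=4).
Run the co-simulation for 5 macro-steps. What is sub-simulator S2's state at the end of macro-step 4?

macro 1: S0 reads c1=3 → after 1×micro: 0; S1 reads c0=0 → after 2×micro: 3; S2 reads c0=0 → after 3×micro: 0 ⇒ (c0=0, c1=3, c2=0)
macro 2: S0 reads c1=3 → after 1×micro: 1; S1 reads c0=1 → after 2×micro: 3; S2 reads c0=1 → after 3×micro: 2 ⇒ (c0=1, c1=3, c2=2)
macro 3: S0 reads c1=3 → after 1×micro: 0; S1 reads c0=0 → after 2×micro: 3; S2 reads c0=0 → after 3×micro: 0 ⇒ (c0=0, c1=3, c2=0)
macro 4: S0 reads c1=3 → after 1×micro: 1; S1 reads c0=1 → after 2×micro: 3; S2 reads c0=1 → after 3×micro: 2 ⇒ (c0=1, c1=3, c2=2)
macro 5: S0 reads c1=3 → after 1×micro: 0; S1 reads c0=0 → after 2×micro: 3; S2 reads c0=0 → after 3×micro: 0 ⇒ (c0=0, c1=3, c2=0)

S2 state at macro-step 4 = 2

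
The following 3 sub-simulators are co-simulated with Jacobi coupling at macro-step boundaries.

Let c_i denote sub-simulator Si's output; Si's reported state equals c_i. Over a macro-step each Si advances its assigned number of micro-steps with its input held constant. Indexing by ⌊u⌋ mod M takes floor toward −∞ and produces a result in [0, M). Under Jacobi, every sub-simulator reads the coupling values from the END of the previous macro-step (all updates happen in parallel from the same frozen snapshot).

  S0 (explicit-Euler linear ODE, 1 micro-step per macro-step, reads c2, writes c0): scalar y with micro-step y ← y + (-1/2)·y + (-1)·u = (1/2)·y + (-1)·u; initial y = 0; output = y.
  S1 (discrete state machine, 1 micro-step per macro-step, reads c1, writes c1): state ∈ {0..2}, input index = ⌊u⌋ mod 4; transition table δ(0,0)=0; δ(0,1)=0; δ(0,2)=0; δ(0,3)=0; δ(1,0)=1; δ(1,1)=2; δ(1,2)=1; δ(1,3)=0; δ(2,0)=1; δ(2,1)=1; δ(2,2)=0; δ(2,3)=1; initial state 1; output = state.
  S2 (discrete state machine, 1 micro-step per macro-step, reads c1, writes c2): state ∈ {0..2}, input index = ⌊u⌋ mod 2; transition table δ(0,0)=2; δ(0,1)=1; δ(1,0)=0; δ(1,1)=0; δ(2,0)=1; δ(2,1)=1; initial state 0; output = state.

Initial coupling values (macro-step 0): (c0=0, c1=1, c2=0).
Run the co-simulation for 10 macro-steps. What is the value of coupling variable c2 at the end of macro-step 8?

c2 at macro-step 8 = 0

macro 1: S0 reads c2=0 → after 1×micro: 0; S1 reads c1=1 → after 1×micro: 2; S2 reads c1=1 → after 1×micro: 1 ⇒ (c0=0, c1=2, c2=1)
macro 2: S0 reads c2=1 → after 1×micro: -1; S1 reads c1=2 → after 1×micro: 0; S2 reads c1=2 → after 1×micro: 0 ⇒ (c0=-1, c1=0, c2=0)
macro 3: S0 reads c2=0 → after 1×micro: -1/2; S1 reads c1=0 → after 1×micro: 0; S2 reads c1=0 → after 1×micro: 2 ⇒ (c0=-1/2, c1=0, c2=2)
macro 4: S0 reads c2=2 → after 1×micro: -9/4; S1 reads c1=0 → after 1×micro: 0; S2 reads c1=0 → after 1×micro: 1 ⇒ (c0=-9/4, c1=0, c2=1)
macro 5: S0 reads c2=1 → after 1×micro: -17/8; S1 reads c1=0 → after 1×micro: 0; S2 reads c1=0 → after 1×micro: 0 ⇒ (c0=-17/8, c1=0, c2=0)
macro 6: S0 reads c2=0 → after 1×micro: -17/16; S1 reads c1=0 → after 1×micro: 0; S2 reads c1=0 → after 1×micro: 2 ⇒ (c0=-17/16, c1=0, c2=2)
macro 7: S0 reads c2=2 → after 1×micro: -81/32; S1 reads c1=0 → after 1×micro: 0; S2 reads c1=0 → after 1×micro: 1 ⇒ (c0=-81/32, c1=0, c2=1)
macro 8: S0 reads c2=1 → after 1×micro: -145/64; S1 reads c1=0 → after 1×micro: 0; S2 reads c1=0 → after 1×micro: 0 ⇒ (c0=-145/64, c1=0, c2=0)
macro 9: S0 reads c2=0 → after 1×micro: -145/128; S1 reads c1=0 → after 1×micro: 0; S2 reads c1=0 → after 1×micro: 2 ⇒ (c0=-145/128, c1=0, c2=2)
macro 10: S0 reads c2=2 → after 1×micro: -657/256; S1 reads c1=0 → after 1×micro: 0; S2 reads c1=0 → after 1×micro: 1 ⇒ (c0=-657/256, c1=0, c2=1)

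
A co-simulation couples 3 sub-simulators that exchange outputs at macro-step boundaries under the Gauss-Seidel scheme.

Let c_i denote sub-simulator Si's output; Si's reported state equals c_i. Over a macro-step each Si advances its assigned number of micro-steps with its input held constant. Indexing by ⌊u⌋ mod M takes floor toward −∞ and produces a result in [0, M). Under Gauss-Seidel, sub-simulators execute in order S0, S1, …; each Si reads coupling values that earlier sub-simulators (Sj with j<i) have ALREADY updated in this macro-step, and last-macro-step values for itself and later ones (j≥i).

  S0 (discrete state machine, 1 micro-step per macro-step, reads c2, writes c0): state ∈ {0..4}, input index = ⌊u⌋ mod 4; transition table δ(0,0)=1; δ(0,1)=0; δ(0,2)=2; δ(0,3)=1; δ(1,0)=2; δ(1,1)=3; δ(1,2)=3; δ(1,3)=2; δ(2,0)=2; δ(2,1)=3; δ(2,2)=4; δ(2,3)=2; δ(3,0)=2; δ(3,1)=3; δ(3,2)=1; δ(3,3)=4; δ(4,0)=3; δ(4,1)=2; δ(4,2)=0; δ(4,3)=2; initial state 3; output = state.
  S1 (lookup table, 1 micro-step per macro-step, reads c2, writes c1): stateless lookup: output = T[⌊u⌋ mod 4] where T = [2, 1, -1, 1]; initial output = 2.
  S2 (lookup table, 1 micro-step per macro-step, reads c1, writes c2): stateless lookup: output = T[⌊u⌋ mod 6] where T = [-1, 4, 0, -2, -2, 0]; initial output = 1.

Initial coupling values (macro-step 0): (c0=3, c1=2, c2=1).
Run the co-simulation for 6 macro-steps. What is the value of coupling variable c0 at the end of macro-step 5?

c0 at macro-step 5 = 2

macro 1: S0 reads c2=1 → after 1×micro: 3; S1 reads c2=1 → after 1×micro: 1; S2 reads c1=1 → after 1×micro: 4 ⇒ (c0=3, c1=1, c2=4)
macro 2: S0 reads c2=4 → after 1×micro: 2; S1 reads c2=4 → after 1×micro: 2; S2 reads c1=2 → after 1×micro: 0 ⇒ (c0=2, c1=2, c2=0)
macro 3: S0 reads c2=0 → after 1×micro: 2; S1 reads c2=0 → after 1×micro: 2; S2 reads c1=2 → after 1×micro: 0 ⇒ (c0=2, c1=2, c2=0)
macro 4: S0 reads c2=0 → after 1×micro: 2; S1 reads c2=0 → after 1×micro: 2; S2 reads c1=2 → after 1×micro: 0 ⇒ (c0=2, c1=2, c2=0)
macro 5: S0 reads c2=0 → after 1×micro: 2; S1 reads c2=0 → after 1×micro: 2; S2 reads c1=2 → after 1×micro: 0 ⇒ (c0=2, c1=2, c2=0)
macro 6: S0 reads c2=0 → after 1×micro: 2; S1 reads c2=0 → after 1×micro: 2; S2 reads c1=2 → after 1×micro: 0 ⇒ (c0=2, c1=2, c2=0)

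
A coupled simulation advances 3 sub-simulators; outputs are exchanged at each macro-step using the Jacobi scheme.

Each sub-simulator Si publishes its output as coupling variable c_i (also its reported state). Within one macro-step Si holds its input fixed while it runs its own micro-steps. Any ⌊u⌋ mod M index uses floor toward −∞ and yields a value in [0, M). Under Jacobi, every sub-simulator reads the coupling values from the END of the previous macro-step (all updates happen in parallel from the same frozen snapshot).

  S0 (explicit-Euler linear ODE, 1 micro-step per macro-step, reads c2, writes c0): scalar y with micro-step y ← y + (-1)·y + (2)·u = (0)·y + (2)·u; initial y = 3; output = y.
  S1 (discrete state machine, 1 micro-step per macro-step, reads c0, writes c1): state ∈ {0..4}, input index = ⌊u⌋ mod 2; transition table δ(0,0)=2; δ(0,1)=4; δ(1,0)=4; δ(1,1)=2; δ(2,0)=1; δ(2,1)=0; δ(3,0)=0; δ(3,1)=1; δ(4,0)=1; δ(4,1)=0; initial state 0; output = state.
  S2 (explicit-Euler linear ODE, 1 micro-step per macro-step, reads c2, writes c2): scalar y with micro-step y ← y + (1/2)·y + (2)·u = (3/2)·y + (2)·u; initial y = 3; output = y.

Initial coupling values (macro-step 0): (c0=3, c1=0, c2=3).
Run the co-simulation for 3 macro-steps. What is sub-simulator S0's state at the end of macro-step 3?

S0 state at macro-step 3 = 147/2

macro 1: S0 reads c2=3 → after 1×micro: 6; S1 reads c0=3 → after 1×micro: 4; S2 reads c2=3 → after 1×micro: 21/2 ⇒ (c0=6, c1=4, c2=21/2)
macro 2: S0 reads c2=21/2 → after 1×micro: 21; S1 reads c0=6 → after 1×micro: 1; S2 reads c2=21/2 → after 1×micro: 147/4 ⇒ (c0=21, c1=1, c2=147/4)
macro 3: S0 reads c2=147/4 → after 1×micro: 147/2; S1 reads c0=21 → after 1×micro: 2; S2 reads c2=147/4 → after 1×micro: 1029/8 ⇒ (c0=147/2, c1=2, c2=1029/8)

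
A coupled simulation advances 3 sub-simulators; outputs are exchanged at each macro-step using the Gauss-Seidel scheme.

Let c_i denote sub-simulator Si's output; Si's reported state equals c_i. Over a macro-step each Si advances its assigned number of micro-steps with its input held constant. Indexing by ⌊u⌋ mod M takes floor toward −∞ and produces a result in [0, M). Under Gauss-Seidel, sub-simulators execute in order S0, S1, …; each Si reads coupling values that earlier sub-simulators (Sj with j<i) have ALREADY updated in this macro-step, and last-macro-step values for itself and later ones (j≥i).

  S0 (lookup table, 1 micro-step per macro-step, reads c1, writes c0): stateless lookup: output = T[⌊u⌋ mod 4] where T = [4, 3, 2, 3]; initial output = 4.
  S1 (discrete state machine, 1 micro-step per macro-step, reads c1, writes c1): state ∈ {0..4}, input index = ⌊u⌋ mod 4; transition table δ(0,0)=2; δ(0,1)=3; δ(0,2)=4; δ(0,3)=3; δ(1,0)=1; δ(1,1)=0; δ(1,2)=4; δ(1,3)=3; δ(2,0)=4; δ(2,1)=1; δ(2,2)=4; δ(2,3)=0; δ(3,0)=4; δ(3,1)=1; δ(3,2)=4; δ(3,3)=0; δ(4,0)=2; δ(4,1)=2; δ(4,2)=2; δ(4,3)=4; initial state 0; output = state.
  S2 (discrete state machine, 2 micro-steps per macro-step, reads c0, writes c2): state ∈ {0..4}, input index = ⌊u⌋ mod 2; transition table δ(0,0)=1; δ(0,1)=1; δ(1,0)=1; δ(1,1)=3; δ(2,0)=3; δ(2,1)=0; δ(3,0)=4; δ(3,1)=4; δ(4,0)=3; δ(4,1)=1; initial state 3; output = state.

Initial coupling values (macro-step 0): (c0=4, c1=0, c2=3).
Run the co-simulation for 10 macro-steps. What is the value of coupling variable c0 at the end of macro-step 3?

macro 1: S0 reads c1=0 → after 1×micro: 4; S1 reads c1=0 → after 1×micro: 2; S2 reads c0=4 → after 2×micro: 3 ⇒ (c0=4, c1=2, c2=3)
macro 2: S0 reads c1=2 → after 1×micro: 2; S1 reads c1=2 → after 1×micro: 4; S2 reads c0=2 → after 2×micro: 3 ⇒ (c0=2, c1=4, c2=3)
macro 3: S0 reads c1=4 → after 1×micro: 4; S1 reads c1=4 → after 1×micro: 2; S2 reads c0=4 → after 2×micro: 3 ⇒ (c0=4, c1=2, c2=3)
macro 4: S0 reads c1=2 → after 1×micro: 2; S1 reads c1=2 → after 1×micro: 4; S2 reads c0=2 → after 2×micro: 3 ⇒ (c0=2, c1=4, c2=3)
macro 5: S0 reads c1=4 → after 1×micro: 4; S1 reads c1=4 → after 1×micro: 2; S2 reads c0=4 → after 2×micro: 3 ⇒ (c0=4, c1=2, c2=3)
macro 6: S0 reads c1=2 → after 1×micro: 2; S1 reads c1=2 → after 1×micro: 4; S2 reads c0=2 → after 2×micro: 3 ⇒ (c0=2, c1=4, c2=3)
macro 7: S0 reads c1=4 → after 1×micro: 4; S1 reads c1=4 → after 1×micro: 2; S2 reads c0=4 → after 2×micro: 3 ⇒ (c0=4, c1=2, c2=3)
macro 8: S0 reads c1=2 → after 1×micro: 2; S1 reads c1=2 → after 1×micro: 4; S2 reads c0=2 → after 2×micro: 3 ⇒ (c0=2, c1=4, c2=3)
macro 9: S0 reads c1=4 → after 1×micro: 4; S1 reads c1=4 → after 1×micro: 2; S2 reads c0=4 → after 2×micro: 3 ⇒ (c0=4, c1=2, c2=3)
macro 10: S0 reads c1=2 → after 1×micro: 2; S1 reads c1=2 → after 1×micro: 4; S2 reads c0=2 → after 2×micro: 3 ⇒ (c0=2, c1=4, c2=3)

c0 at macro-step 3 = 4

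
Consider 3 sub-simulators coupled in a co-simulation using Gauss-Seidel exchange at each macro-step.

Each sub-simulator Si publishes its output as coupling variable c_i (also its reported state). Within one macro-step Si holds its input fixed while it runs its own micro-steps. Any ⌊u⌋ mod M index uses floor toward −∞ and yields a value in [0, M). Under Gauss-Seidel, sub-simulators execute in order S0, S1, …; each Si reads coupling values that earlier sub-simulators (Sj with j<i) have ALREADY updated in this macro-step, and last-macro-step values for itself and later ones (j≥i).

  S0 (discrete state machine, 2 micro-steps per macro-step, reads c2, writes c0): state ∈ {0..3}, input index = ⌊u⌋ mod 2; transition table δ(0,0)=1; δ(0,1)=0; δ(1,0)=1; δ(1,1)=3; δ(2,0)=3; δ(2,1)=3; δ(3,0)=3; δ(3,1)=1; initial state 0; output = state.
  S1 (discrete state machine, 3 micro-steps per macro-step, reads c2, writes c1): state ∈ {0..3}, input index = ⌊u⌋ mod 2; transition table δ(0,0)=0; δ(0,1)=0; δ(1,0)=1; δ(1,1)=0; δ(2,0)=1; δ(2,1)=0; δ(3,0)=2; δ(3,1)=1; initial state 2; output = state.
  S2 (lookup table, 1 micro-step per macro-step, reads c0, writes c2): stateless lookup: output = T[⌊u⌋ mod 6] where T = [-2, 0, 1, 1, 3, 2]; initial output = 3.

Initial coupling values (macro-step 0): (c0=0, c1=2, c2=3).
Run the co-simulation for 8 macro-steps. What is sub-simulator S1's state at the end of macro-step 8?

macro 1: S0 reads c2=3 → after 2×micro: 0; S1 reads c2=3 → after 3×micro: 0; S2 reads c0=0 → after 1×micro: -2 ⇒ (c0=0, c1=0, c2=-2)
macro 2: S0 reads c2=-2 → after 2×micro: 1; S1 reads c2=-2 → after 3×micro: 0; S2 reads c0=1 → after 1×micro: 0 ⇒ (c0=1, c1=0, c2=0)
macro 3: S0 reads c2=0 → after 2×micro: 1; S1 reads c2=0 → after 3×micro: 0; S2 reads c0=1 → after 1×micro: 0 ⇒ (c0=1, c1=0, c2=0)
macro 4: S0 reads c2=0 → after 2×micro: 1; S1 reads c2=0 → after 3×micro: 0; S2 reads c0=1 → after 1×micro: 0 ⇒ (c0=1, c1=0, c2=0)
macro 5: S0 reads c2=0 → after 2×micro: 1; S1 reads c2=0 → after 3×micro: 0; S2 reads c0=1 → after 1×micro: 0 ⇒ (c0=1, c1=0, c2=0)
macro 6: S0 reads c2=0 → after 2×micro: 1; S1 reads c2=0 → after 3×micro: 0; S2 reads c0=1 → after 1×micro: 0 ⇒ (c0=1, c1=0, c2=0)
macro 7: S0 reads c2=0 → after 2×micro: 1; S1 reads c2=0 → after 3×micro: 0; S2 reads c0=1 → after 1×micro: 0 ⇒ (c0=1, c1=0, c2=0)
macro 8: S0 reads c2=0 → after 2×micro: 1; S1 reads c2=0 → after 3×micro: 0; S2 reads c0=1 → after 1×micro: 0 ⇒ (c0=1, c1=0, c2=0)

S1 state at macro-step 8 = 0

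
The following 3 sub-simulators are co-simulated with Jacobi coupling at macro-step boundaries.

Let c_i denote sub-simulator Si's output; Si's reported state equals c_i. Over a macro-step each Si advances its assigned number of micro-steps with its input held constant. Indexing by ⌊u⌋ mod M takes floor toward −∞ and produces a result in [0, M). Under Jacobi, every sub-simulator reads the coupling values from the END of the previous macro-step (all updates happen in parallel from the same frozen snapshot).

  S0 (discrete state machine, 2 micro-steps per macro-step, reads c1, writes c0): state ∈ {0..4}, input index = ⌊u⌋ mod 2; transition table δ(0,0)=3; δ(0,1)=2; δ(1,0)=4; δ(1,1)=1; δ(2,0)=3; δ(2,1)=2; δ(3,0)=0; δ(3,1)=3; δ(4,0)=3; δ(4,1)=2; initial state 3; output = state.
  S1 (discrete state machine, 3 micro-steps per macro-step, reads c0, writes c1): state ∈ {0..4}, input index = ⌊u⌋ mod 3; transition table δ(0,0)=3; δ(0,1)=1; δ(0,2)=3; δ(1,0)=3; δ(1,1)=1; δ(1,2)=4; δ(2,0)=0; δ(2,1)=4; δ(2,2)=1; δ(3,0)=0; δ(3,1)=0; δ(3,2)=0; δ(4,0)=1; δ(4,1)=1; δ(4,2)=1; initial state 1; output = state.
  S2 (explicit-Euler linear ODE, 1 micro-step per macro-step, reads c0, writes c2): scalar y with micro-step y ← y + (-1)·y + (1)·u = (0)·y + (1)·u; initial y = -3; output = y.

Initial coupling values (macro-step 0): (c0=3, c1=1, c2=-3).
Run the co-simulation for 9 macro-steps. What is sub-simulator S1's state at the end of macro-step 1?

macro 1: S0 reads c1=1 → after 2×micro: 3; S1 reads c0=3 → after 3×micro: 3; S2 reads c0=3 → after 1×micro: 3 ⇒ (c0=3, c1=3, c2=3)
macro 2: S0 reads c1=3 → after 2×micro: 3; S1 reads c0=3 → after 3×micro: 0; S2 reads c0=3 → after 1×micro: 3 ⇒ (c0=3, c1=0, c2=3)
macro 3: S0 reads c1=0 → after 2×micro: 3; S1 reads c0=3 → after 3×micro: 3; S2 reads c0=3 → after 1×micro: 3 ⇒ (c0=3, c1=3, c2=3)
macro 4: S0 reads c1=3 → after 2×micro: 3; S1 reads c0=3 → after 3×micro: 0; S2 reads c0=3 → after 1×micro: 3 ⇒ (c0=3, c1=0, c2=3)
macro 5: S0 reads c1=0 → after 2×micro: 3; S1 reads c0=3 → after 3×micro: 3; S2 reads c0=3 → after 1×micro: 3 ⇒ (c0=3, c1=3, c2=3)
macro 6: S0 reads c1=3 → after 2×micro: 3; S1 reads c0=3 → after 3×micro: 0; S2 reads c0=3 → after 1×micro: 3 ⇒ (c0=3, c1=0, c2=3)
macro 7: S0 reads c1=0 → after 2×micro: 3; S1 reads c0=3 → after 3×micro: 3; S2 reads c0=3 → after 1×micro: 3 ⇒ (c0=3, c1=3, c2=3)
macro 8: S0 reads c1=3 → after 2×micro: 3; S1 reads c0=3 → after 3×micro: 0; S2 reads c0=3 → after 1×micro: 3 ⇒ (c0=3, c1=0, c2=3)
macro 9: S0 reads c1=0 → after 2×micro: 3; S1 reads c0=3 → after 3×micro: 3; S2 reads c0=3 → after 1×micro: 3 ⇒ (c0=3, c1=3, c2=3)

S1 state at macro-step 1 = 3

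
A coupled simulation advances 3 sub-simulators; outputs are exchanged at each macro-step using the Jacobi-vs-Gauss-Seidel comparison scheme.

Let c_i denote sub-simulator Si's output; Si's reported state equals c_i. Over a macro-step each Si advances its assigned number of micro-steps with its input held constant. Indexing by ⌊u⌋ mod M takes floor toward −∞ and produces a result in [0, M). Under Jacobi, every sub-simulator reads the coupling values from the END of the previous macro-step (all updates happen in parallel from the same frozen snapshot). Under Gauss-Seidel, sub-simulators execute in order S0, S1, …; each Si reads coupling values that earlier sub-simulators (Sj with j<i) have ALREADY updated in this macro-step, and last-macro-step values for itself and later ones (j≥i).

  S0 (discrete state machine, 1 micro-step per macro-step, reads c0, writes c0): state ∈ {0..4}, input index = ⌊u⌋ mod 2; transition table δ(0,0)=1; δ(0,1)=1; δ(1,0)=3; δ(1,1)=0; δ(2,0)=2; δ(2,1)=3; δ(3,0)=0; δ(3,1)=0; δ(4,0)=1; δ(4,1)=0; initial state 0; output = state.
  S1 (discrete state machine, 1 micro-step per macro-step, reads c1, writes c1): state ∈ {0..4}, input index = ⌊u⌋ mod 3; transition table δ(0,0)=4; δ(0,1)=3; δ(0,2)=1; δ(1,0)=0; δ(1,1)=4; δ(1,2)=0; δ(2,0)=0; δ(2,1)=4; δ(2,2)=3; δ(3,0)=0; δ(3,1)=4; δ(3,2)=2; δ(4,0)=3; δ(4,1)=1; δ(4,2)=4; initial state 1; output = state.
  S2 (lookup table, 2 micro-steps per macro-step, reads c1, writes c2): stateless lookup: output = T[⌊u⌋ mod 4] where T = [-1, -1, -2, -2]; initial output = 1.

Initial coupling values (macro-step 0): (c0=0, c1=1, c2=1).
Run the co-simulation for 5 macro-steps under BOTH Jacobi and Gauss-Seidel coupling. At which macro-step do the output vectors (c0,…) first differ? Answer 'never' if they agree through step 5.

[Jacobi] macro 1: S0 reads c0=0 → after 1×micro: 1; S1 reads c1=1 → after 1×micro: 4; S2 reads c1=1 → after 2×micro: -1 ⇒ (c0=1, c1=4, c2=-1)
[Jacobi] macro 2: S0 reads c0=1 → after 1×micro: 0; S1 reads c1=4 → after 1×micro: 1; S2 reads c1=4 → after 2×micro: -1 ⇒ (c0=0, c1=1, c2=-1)
[Jacobi] macro 3: S0 reads c0=0 → after 1×micro: 1; S1 reads c1=1 → after 1×micro: 4; S2 reads c1=1 → after 2×micro: -1 ⇒ (c0=1, c1=4, c2=-1)
[Jacobi] macro 4: S0 reads c0=1 → after 1×micro: 0; S1 reads c1=4 → after 1×micro: 1; S2 reads c1=4 → after 2×micro: -1 ⇒ (c0=0, c1=1, c2=-1)
[Jacobi] macro 5: S0 reads c0=0 → after 1×micro: 1; S1 reads c1=1 → after 1×micro: 4; S2 reads c1=1 → after 2×micro: -1 ⇒ (c0=1, c1=4, c2=-1)
[Gauss-Seidel] macro 1: S0 reads c0=0 → after 1×micro: 1; S1 reads c1=1 → after 1×micro: 4; S2 reads c1=4 → after 2×micro: -1 ⇒ (c0=1, c1=4, c2=-1)
[Gauss-Seidel] macro 2: S0 reads c0=1 → after 1×micro: 0; S1 reads c1=4 → after 1×micro: 1; S2 reads c1=1 → after 2×micro: -1 ⇒ (c0=0, c1=1, c2=-1)
[Gauss-Seidel] macro 3: S0 reads c0=0 → after 1×micro: 1; S1 reads c1=1 → after 1×micro: 4; S2 reads c1=4 → after 2×micro: -1 ⇒ (c0=1, c1=4, c2=-1)
[Gauss-Seidel] macro 4: S0 reads c0=1 → after 1×micro: 0; S1 reads c1=4 → after 1×micro: 1; S2 reads c1=1 → after 2×micro: -1 ⇒ (c0=0, c1=1, c2=-1)
[Gauss-Seidel] macro 5: S0 reads c0=0 → after 1×micro: 1; S1 reads c1=1 → after 1×micro: 4; S2 reads c1=4 → after 2×micro: -1 ⇒ (c0=1, c1=4, c2=-1)

first divergence at macro-step: never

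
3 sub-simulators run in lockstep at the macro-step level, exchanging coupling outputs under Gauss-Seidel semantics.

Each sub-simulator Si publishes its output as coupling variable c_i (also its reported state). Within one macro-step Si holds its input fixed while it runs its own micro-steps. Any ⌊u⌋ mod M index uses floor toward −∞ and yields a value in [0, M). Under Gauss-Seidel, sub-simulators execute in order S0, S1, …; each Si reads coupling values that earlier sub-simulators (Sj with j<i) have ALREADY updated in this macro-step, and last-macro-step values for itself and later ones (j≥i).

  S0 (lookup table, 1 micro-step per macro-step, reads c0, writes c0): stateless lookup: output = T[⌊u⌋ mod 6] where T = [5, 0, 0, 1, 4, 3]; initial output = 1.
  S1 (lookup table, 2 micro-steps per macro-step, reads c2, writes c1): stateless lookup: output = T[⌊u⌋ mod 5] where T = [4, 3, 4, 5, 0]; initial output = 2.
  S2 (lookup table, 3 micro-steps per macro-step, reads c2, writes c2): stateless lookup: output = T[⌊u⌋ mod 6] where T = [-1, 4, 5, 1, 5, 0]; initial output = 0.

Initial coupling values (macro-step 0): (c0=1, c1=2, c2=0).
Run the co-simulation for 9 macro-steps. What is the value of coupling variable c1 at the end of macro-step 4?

macro 1: S0 reads c0=1 → after 1×micro: 0; S1 reads c2=0 → after 2×micro: 4; S2 reads c2=0 → after 3×micro: -1 ⇒ (c0=0, c1=4, c2=-1)
macro 2: S0 reads c0=0 → after 1×micro: 5; S1 reads c2=-1 → after 2×micro: 0; S2 reads c2=-1 → after 3×micro: 0 ⇒ (c0=5, c1=0, c2=0)
macro 3: S0 reads c0=5 → after 1×micro: 3; S1 reads c2=0 → after 2×micro: 4; S2 reads c2=0 → after 3×micro: -1 ⇒ (c0=3, c1=4, c2=-1)
macro 4: S0 reads c0=3 → after 1×micro: 1; S1 reads c2=-1 → after 2×micro: 0; S2 reads c2=-1 → after 3×micro: 0 ⇒ (c0=1, c1=0, c2=0)
macro 5: S0 reads c0=1 → after 1×micro: 0; S1 reads c2=0 → after 2×micro: 4; S2 reads c2=0 → after 3×micro: -1 ⇒ (c0=0, c1=4, c2=-1)
macro 6: S0 reads c0=0 → after 1×micro: 5; S1 reads c2=-1 → after 2×micro: 0; S2 reads c2=-1 → after 3×micro: 0 ⇒ (c0=5, c1=0, c2=0)
macro 7: S0 reads c0=5 → after 1×micro: 3; S1 reads c2=0 → after 2×micro: 4; S2 reads c2=0 → after 3×micro: -1 ⇒ (c0=3, c1=4, c2=-1)
macro 8: S0 reads c0=3 → after 1×micro: 1; S1 reads c2=-1 → after 2×micro: 0; S2 reads c2=-1 → after 3×micro: 0 ⇒ (c0=1, c1=0, c2=0)
macro 9: S0 reads c0=1 → after 1×micro: 0; S1 reads c2=0 → after 2×micro: 4; S2 reads c2=0 → after 3×micro: -1 ⇒ (c0=0, c1=4, c2=-1)

c1 at macro-step 4 = 0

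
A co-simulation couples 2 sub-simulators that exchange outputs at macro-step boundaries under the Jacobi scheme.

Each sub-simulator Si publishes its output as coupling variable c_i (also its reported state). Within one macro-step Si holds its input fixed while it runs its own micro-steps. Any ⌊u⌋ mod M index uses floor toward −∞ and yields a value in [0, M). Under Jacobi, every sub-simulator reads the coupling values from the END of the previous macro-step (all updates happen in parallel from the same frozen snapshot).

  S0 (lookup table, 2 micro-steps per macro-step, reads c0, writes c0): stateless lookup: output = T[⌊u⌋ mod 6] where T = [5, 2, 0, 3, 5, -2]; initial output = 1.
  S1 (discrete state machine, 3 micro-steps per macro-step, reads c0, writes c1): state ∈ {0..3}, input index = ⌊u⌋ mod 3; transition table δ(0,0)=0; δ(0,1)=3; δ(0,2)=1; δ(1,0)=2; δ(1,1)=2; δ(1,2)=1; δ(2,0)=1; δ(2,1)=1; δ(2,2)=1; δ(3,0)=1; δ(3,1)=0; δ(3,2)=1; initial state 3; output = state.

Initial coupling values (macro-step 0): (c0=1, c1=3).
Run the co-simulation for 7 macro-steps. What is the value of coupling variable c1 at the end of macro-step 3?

c1 at macro-step 3 = 2

macro 1: S0 reads c0=1 → after 2×micro: 2; S1 reads c0=1 → after 3×micro: 0 ⇒ (c0=2, c1=0)
macro 2: S0 reads c0=2 → after 2×micro: 0; S1 reads c0=2 → after 3×micro: 1 ⇒ (c0=0, c1=1)
macro 3: S0 reads c0=0 → after 2×micro: 5; S1 reads c0=0 → after 3×micro: 2 ⇒ (c0=5, c1=2)
macro 4: S0 reads c0=5 → after 2×micro: -2; S1 reads c0=5 → after 3×micro: 1 ⇒ (c0=-2, c1=1)
macro 5: S0 reads c0=-2 → after 2×micro: 5; S1 reads c0=-2 → after 3×micro: 2 ⇒ (c0=5, c1=2)
macro 6: S0 reads c0=5 → after 2×micro: -2; S1 reads c0=5 → after 3×micro: 1 ⇒ (c0=-2, c1=1)
macro 7: S0 reads c0=-2 → after 2×micro: 5; S1 reads c0=-2 → after 3×micro: 2 ⇒ (c0=5, c1=2)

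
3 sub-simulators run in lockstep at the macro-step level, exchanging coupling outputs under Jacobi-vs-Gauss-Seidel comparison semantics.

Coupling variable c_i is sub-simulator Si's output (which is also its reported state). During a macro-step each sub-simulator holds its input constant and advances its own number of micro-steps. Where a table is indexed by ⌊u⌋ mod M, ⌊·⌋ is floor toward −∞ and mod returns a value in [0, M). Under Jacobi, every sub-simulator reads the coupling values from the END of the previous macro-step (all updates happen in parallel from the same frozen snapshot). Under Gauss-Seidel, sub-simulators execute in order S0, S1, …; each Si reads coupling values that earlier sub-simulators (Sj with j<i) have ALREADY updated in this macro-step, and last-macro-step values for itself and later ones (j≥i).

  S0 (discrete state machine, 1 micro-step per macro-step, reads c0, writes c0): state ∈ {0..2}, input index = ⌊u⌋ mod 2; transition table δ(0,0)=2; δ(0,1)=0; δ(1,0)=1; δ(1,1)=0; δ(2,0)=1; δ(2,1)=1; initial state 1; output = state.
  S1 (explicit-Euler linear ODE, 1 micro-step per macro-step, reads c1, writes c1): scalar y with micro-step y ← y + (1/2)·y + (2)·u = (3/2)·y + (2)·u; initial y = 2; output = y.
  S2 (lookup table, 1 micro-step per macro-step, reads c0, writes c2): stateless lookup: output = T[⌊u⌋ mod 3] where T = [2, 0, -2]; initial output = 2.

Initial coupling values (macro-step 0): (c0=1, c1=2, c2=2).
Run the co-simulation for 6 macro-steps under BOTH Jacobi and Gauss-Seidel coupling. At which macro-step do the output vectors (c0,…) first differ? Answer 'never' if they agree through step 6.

first divergence at macro-step: 1

[Jacobi] macro 1: S0 reads c0=1 → after 1×micro: 0; S1 reads c1=2 → after 1×micro: 7; S2 reads c0=1 → after 1×micro: 0 ⇒ (c0=0, c1=7, c2=0)
[Jacobi] macro 2: S0 reads c0=0 → after 1×micro: 2; S1 reads c1=7 → after 1×micro: 49/2; S2 reads c0=0 → after 1×micro: 2 ⇒ (c0=2, c1=49/2, c2=2)
[Jacobi] macro 3: S0 reads c0=2 → after 1×micro: 1; S1 reads c1=49/2 → after 1×micro: 343/4; S2 reads c0=2 → after 1×micro: -2 ⇒ (c0=1, c1=343/4, c2=-2)
[Jacobi] macro 4: S0 reads c0=1 → after 1×micro: 0; S1 reads c1=343/4 → after 1×micro: 2401/8; S2 reads c0=1 → after 1×micro: 0 ⇒ (c0=0, c1=2401/8, c2=0)
[Jacobi] macro 5: S0 reads c0=0 → after 1×micro: 2; S1 reads c1=2401/8 → after 1×micro: 16807/16; S2 reads c0=0 → after 1×micro: 2 ⇒ (c0=2, c1=16807/16, c2=2)
[Jacobi] macro 6: S0 reads c0=2 → after 1×micro: 1; S1 reads c1=16807/16 → after 1×micro: 117649/32; S2 reads c0=2 → after 1×micro: -2 ⇒ (c0=1, c1=117649/32, c2=-2)
[Gauss-Seidel] macro 1: S0 reads c0=1 → after 1×micro: 0; S1 reads c1=2 → after 1×micro: 7; S2 reads c0=0 → after 1×micro: 2 ⇒ (c0=0, c1=7, c2=2)
[Gauss-Seidel] macro 2: S0 reads c0=0 → after 1×micro: 2; S1 reads c1=7 → after 1×micro: 49/2; S2 reads c0=2 → after 1×micro: -2 ⇒ (c0=2, c1=49/2, c2=-2)
[Gauss-Seidel] macro 3: S0 reads c0=2 → after 1×micro: 1; S1 reads c1=49/2 → after 1×micro: 343/4; S2 reads c0=1 → after 1×micro: 0 ⇒ (c0=1, c1=343/4, c2=0)
[Gauss-Seidel] macro 4: S0 reads c0=1 → after 1×micro: 0; S1 reads c1=343/4 → after 1×micro: 2401/8; S2 reads c0=0 → after 1×micro: 2 ⇒ (c0=0, c1=2401/8, c2=2)
[Gauss-Seidel] macro 5: S0 reads c0=0 → after 1×micro: 2; S1 reads c1=2401/8 → after 1×micro: 16807/16; S2 reads c0=2 → after 1×micro: -2 ⇒ (c0=2, c1=16807/16, c2=-2)
[Gauss-Seidel] macro 6: S0 reads c0=2 → after 1×micro: 1; S1 reads c1=16807/16 → after 1×micro: 117649/32; S2 reads c0=1 → after 1×micro: 0 ⇒ (c0=1, c1=117649/32, c2=0)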